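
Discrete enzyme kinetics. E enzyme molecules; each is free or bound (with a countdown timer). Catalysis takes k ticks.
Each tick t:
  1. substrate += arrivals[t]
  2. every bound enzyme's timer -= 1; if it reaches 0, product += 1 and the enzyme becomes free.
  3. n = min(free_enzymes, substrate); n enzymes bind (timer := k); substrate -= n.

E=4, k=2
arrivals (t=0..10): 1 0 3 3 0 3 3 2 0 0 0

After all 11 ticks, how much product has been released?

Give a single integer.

t=0: arr=1 -> substrate=0 bound=1 product=0
t=1: arr=0 -> substrate=0 bound=1 product=0
t=2: arr=3 -> substrate=0 bound=3 product=1
t=3: arr=3 -> substrate=2 bound=4 product=1
t=4: arr=0 -> substrate=0 bound=3 product=4
t=5: arr=3 -> substrate=1 bound=4 product=5
t=6: arr=3 -> substrate=2 bound=4 product=7
t=7: arr=2 -> substrate=2 bound=4 product=9
t=8: arr=0 -> substrate=0 bound=4 product=11
t=9: arr=0 -> substrate=0 bound=2 product=13
t=10: arr=0 -> substrate=0 bound=0 product=15

Answer: 15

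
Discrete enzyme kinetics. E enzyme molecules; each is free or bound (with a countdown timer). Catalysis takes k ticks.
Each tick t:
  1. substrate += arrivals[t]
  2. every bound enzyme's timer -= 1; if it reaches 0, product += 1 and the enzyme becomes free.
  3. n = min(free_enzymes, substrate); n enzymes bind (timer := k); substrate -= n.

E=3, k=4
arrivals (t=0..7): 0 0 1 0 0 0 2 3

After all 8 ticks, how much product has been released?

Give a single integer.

Answer: 1

Derivation:
t=0: arr=0 -> substrate=0 bound=0 product=0
t=1: arr=0 -> substrate=0 bound=0 product=0
t=2: arr=1 -> substrate=0 bound=1 product=0
t=3: arr=0 -> substrate=0 bound=1 product=0
t=4: arr=0 -> substrate=0 bound=1 product=0
t=5: arr=0 -> substrate=0 bound=1 product=0
t=6: arr=2 -> substrate=0 bound=2 product=1
t=7: arr=3 -> substrate=2 bound=3 product=1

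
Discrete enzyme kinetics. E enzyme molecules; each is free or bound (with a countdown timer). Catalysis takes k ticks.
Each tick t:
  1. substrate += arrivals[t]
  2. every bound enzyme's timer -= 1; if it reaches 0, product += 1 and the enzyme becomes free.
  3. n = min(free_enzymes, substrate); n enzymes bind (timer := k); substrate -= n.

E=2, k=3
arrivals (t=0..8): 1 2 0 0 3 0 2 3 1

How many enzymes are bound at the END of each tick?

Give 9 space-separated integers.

t=0: arr=1 -> substrate=0 bound=1 product=0
t=1: arr=2 -> substrate=1 bound=2 product=0
t=2: arr=0 -> substrate=1 bound=2 product=0
t=3: arr=0 -> substrate=0 bound=2 product=1
t=4: arr=3 -> substrate=2 bound=2 product=2
t=5: arr=0 -> substrate=2 bound=2 product=2
t=6: arr=2 -> substrate=3 bound=2 product=3
t=7: arr=3 -> substrate=5 bound=2 product=4
t=8: arr=1 -> substrate=6 bound=2 product=4

Answer: 1 2 2 2 2 2 2 2 2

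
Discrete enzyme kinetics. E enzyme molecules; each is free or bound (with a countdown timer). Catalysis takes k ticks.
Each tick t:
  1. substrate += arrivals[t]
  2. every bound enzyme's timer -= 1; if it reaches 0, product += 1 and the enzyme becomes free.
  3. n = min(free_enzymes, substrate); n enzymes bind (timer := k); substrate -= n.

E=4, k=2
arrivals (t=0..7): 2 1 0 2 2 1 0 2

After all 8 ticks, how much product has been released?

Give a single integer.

t=0: arr=2 -> substrate=0 bound=2 product=0
t=1: arr=1 -> substrate=0 bound=3 product=0
t=2: arr=0 -> substrate=0 bound=1 product=2
t=3: arr=2 -> substrate=0 bound=2 product=3
t=4: arr=2 -> substrate=0 bound=4 product=3
t=5: arr=1 -> substrate=0 bound=3 product=5
t=6: arr=0 -> substrate=0 bound=1 product=7
t=7: arr=2 -> substrate=0 bound=2 product=8

Answer: 8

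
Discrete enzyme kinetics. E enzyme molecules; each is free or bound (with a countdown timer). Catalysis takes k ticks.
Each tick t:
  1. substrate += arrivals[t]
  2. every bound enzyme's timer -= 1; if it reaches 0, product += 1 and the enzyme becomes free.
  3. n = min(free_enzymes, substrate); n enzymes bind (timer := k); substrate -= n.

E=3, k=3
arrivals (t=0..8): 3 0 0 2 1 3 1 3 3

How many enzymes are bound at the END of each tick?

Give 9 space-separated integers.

Answer: 3 3 3 2 3 3 3 3 3

Derivation:
t=0: arr=3 -> substrate=0 bound=3 product=0
t=1: arr=0 -> substrate=0 bound=3 product=0
t=2: arr=0 -> substrate=0 bound=3 product=0
t=3: arr=2 -> substrate=0 bound=2 product=3
t=4: arr=1 -> substrate=0 bound=3 product=3
t=5: arr=3 -> substrate=3 bound=3 product=3
t=6: arr=1 -> substrate=2 bound=3 product=5
t=7: arr=3 -> substrate=4 bound=3 product=6
t=8: arr=3 -> substrate=7 bound=3 product=6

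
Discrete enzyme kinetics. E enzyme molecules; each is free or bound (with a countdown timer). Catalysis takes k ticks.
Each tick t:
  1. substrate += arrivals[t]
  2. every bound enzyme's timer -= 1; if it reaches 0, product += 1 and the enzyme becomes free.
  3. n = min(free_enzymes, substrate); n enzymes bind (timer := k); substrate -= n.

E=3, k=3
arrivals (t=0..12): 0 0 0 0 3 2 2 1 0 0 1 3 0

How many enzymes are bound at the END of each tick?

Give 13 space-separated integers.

t=0: arr=0 -> substrate=0 bound=0 product=0
t=1: arr=0 -> substrate=0 bound=0 product=0
t=2: arr=0 -> substrate=0 bound=0 product=0
t=3: arr=0 -> substrate=0 bound=0 product=0
t=4: arr=3 -> substrate=0 bound=3 product=0
t=5: arr=2 -> substrate=2 bound=3 product=0
t=6: arr=2 -> substrate=4 bound=3 product=0
t=7: arr=1 -> substrate=2 bound=3 product=3
t=8: arr=0 -> substrate=2 bound=3 product=3
t=9: arr=0 -> substrate=2 bound=3 product=3
t=10: arr=1 -> substrate=0 bound=3 product=6
t=11: arr=3 -> substrate=3 bound=3 product=6
t=12: arr=0 -> substrate=3 bound=3 product=6

Answer: 0 0 0 0 3 3 3 3 3 3 3 3 3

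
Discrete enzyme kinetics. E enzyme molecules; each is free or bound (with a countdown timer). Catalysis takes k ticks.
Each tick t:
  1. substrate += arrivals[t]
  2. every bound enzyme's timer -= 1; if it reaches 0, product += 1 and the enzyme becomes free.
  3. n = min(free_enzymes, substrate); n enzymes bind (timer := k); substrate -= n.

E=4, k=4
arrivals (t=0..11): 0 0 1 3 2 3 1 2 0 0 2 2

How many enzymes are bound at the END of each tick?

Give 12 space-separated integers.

Answer: 0 0 1 4 4 4 4 4 4 4 4 4

Derivation:
t=0: arr=0 -> substrate=0 bound=0 product=0
t=1: arr=0 -> substrate=0 bound=0 product=0
t=2: arr=1 -> substrate=0 bound=1 product=0
t=3: arr=3 -> substrate=0 bound=4 product=0
t=4: arr=2 -> substrate=2 bound=4 product=0
t=5: arr=3 -> substrate=5 bound=4 product=0
t=6: arr=1 -> substrate=5 bound=4 product=1
t=7: arr=2 -> substrate=4 bound=4 product=4
t=8: arr=0 -> substrate=4 bound=4 product=4
t=9: arr=0 -> substrate=4 bound=4 product=4
t=10: arr=2 -> substrate=5 bound=4 product=5
t=11: arr=2 -> substrate=4 bound=4 product=8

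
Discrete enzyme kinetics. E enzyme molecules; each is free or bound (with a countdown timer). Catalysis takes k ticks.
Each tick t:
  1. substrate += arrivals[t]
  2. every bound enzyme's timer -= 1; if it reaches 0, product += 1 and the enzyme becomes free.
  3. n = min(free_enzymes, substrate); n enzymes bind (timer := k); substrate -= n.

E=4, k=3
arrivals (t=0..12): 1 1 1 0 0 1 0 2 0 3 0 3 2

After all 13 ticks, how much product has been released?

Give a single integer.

t=0: arr=1 -> substrate=0 bound=1 product=0
t=1: arr=1 -> substrate=0 bound=2 product=0
t=2: arr=1 -> substrate=0 bound=3 product=0
t=3: arr=0 -> substrate=0 bound=2 product=1
t=4: arr=0 -> substrate=0 bound=1 product=2
t=5: arr=1 -> substrate=0 bound=1 product=3
t=6: arr=0 -> substrate=0 bound=1 product=3
t=7: arr=2 -> substrate=0 bound=3 product=3
t=8: arr=0 -> substrate=0 bound=2 product=4
t=9: arr=3 -> substrate=1 bound=4 product=4
t=10: arr=0 -> substrate=0 bound=3 product=6
t=11: arr=3 -> substrate=2 bound=4 product=6
t=12: arr=2 -> substrate=2 bound=4 product=8

Answer: 8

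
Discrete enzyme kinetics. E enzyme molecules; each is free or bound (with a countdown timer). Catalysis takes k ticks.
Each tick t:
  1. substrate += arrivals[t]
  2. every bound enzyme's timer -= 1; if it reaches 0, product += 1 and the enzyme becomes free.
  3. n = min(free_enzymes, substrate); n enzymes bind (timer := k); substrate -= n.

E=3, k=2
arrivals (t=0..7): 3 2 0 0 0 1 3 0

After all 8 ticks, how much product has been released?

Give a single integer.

t=0: arr=3 -> substrate=0 bound=3 product=0
t=1: arr=2 -> substrate=2 bound=3 product=0
t=2: arr=0 -> substrate=0 bound=2 product=3
t=3: arr=0 -> substrate=0 bound=2 product=3
t=4: arr=0 -> substrate=0 bound=0 product=5
t=5: arr=1 -> substrate=0 bound=1 product=5
t=6: arr=3 -> substrate=1 bound=3 product=5
t=7: arr=0 -> substrate=0 bound=3 product=6

Answer: 6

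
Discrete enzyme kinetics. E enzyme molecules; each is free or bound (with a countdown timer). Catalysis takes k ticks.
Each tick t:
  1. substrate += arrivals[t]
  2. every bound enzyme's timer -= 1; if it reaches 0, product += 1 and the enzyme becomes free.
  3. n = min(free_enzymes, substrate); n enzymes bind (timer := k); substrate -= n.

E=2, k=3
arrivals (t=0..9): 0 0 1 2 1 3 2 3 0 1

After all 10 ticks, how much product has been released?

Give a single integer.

t=0: arr=0 -> substrate=0 bound=0 product=0
t=1: arr=0 -> substrate=0 bound=0 product=0
t=2: arr=1 -> substrate=0 bound=1 product=0
t=3: arr=2 -> substrate=1 bound=2 product=0
t=4: arr=1 -> substrate=2 bound=2 product=0
t=5: arr=3 -> substrate=4 bound=2 product=1
t=6: arr=2 -> substrate=5 bound=2 product=2
t=7: arr=3 -> substrate=8 bound=2 product=2
t=8: arr=0 -> substrate=7 bound=2 product=3
t=9: arr=1 -> substrate=7 bound=2 product=4

Answer: 4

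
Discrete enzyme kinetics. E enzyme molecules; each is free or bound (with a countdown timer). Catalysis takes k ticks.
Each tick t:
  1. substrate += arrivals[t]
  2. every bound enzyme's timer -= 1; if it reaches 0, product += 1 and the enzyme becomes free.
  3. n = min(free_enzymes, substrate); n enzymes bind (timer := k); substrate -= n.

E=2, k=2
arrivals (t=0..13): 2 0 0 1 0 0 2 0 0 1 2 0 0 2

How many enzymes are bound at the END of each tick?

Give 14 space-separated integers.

Answer: 2 2 0 1 1 0 2 2 0 1 2 2 1 2

Derivation:
t=0: arr=2 -> substrate=0 bound=2 product=0
t=1: arr=0 -> substrate=0 bound=2 product=0
t=2: arr=0 -> substrate=0 bound=0 product=2
t=3: arr=1 -> substrate=0 bound=1 product=2
t=4: arr=0 -> substrate=0 bound=1 product=2
t=5: arr=0 -> substrate=0 bound=0 product=3
t=6: arr=2 -> substrate=0 bound=2 product=3
t=7: arr=0 -> substrate=0 bound=2 product=3
t=8: arr=0 -> substrate=0 bound=0 product=5
t=9: arr=1 -> substrate=0 bound=1 product=5
t=10: arr=2 -> substrate=1 bound=2 product=5
t=11: arr=0 -> substrate=0 bound=2 product=6
t=12: arr=0 -> substrate=0 bound=1 product=7
t=13: arr=2 -> substrate=0 bound=2 product=8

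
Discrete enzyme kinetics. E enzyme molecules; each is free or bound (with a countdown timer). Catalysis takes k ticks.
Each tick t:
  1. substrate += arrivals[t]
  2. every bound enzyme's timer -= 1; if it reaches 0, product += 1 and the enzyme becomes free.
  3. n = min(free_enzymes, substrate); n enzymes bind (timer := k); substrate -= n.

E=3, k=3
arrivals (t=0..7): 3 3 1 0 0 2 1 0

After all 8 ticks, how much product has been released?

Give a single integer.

t=0: arr=3 -> substrate=0 bound=3 product=0
t=1: arr=3 -> substrate=3 bound=3 product=0
t=2: arr=1 -> substrate=4 bound=3 product=0
t=3: arr=0 -> substrate=1 bound=3 product=3
t=4: arr=0 -> substrate=1 bound=3 product=3
t=5: arr=2 -> substrate=3 bound=3 product=3
t=6: arr=1 -> substrate=1 bound=3 product=6
t=7: arr=0 -> substrate=1 bound=3 product=6

Answer: 6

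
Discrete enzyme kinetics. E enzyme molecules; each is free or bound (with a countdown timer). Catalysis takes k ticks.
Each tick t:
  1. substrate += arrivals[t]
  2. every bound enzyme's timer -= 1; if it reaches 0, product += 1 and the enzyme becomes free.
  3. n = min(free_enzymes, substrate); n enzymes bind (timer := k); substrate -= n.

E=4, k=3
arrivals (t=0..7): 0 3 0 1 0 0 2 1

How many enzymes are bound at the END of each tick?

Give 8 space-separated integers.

t=0: arr=0 -> substrate=0 bound=0 product=0
t=1: arr=3 -> substrate=0 bound=3 product=0
t=2: arr=0 -> substrate=0 bound=3 product=0
t=3: arr=1 -> substrate=0 bound=4 product=0
t=4: arr=0 -> substrate=0 bound=1 product=3
t=5: arr=0 -> substrate=0 bound=1 product=3
t=6: arr=2 -> substrate=0 bound=2 product=4
t=7: arr=1 -> substrate=0 bound=3 product=4

Answer: 0 3 3 4 1 1 2 3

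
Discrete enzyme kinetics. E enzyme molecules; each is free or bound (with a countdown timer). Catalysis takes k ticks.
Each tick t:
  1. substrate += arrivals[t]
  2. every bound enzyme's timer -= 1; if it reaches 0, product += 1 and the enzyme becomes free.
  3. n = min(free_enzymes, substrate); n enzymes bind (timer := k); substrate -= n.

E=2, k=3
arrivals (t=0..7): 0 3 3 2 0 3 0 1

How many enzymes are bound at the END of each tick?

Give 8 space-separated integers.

t=0: arr=0 -> substrate=0 bound=0 product=0
t=1: arr=3 -> substrate=1 bound=2 product=0
t=2: arr=3 -> substrate=4 bound=2 product=0
t=3: arr=2 -> substrate=6 bound=2 product=0
t=4: arr=0 -> substrate=4 bound=2 product=2
t=5: arr=3 -> substrate=7 bound=2 product=2
t=6: arr=0 -> substrate=7 bound=2 product=2
t=7: arr=1 -> substrate=6 bound=2 product=4

Answer: 0 2 2 2 2 2 2 2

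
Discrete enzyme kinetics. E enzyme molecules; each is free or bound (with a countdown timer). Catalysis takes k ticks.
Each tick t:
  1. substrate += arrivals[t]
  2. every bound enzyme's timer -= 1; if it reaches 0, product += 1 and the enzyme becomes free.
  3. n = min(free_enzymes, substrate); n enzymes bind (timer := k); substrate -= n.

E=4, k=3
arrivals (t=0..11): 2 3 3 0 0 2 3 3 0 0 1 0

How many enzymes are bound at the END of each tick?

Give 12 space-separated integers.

Answer: 2 4 4 4 4 4 4 4 4 4 4 4

Derivation:
t=0: arr=2 -> substrate=0 bound=2 product=0
t=1: arr=3 -> substrate=1 bound=4 product=0
t=2: arr=3 -> substrate=4 bound=4 product=0
t=3: arr=0 -> substrate=2 bound=4 product=2
t=4: arr=0 -> substrate=0 bound=4 product=4
t=5: arr=2 -> substrate=2 bound=4 product=4
t=6: arr=3 -> substrate=3 bound=4 product=6
t=7: arr=3 -> substrate=4 bound=4 product=8
t=8: arr=0 -> substrate=4 bound=4 product=8
t=9: arr=0 -> substrate=2 bound=4 product=10
t=10: arr=1 -> substrate=1 bound=4 product=12
t=11: arr=0 -> substrate=1 bound=4 product=12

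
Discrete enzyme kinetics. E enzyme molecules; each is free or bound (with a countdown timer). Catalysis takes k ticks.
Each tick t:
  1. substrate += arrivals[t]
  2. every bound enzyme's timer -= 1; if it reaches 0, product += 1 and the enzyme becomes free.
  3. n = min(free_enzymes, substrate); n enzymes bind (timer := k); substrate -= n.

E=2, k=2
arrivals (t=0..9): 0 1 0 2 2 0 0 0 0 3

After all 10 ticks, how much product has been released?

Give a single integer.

t=0: arr=0 -> substrate=0 bound=0 product=0
t=1: arr=1 -> substrate=0 bound=1 product=0
t=2: arr=0 -> substrate=0 bound=1 product=0
t=3: arr=2 -> substrate=0 bound=2 product=1
t=4: arr=2 -> substrate=2 bound=2 product=1
t=5: arr=0 -> substrate=0 bound=2 product=3
t=6: arr=0 -> substrate=0 bound=2 product=3
t=7: arr=0 -> substrate=0 bound=0 product=5
t=8: arr=0 -> substrate=0 bound=0 product=5
t=9: arr=3 -> substrate=1 bound=2 product=5

Answer: 5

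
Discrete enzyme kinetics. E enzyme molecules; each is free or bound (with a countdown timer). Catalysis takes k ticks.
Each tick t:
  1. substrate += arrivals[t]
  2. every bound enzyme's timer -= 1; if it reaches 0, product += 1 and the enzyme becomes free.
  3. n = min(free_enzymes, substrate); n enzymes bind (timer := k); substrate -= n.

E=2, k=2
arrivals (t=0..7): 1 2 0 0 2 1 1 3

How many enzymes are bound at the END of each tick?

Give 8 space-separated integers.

Answer: 1 2 2 1 2 2 2 2

Derivation:
t=0: arr=1 -> substrate=0 bound=1 product=0
t=1: arr=2 -> substrate=1 bound=2 product=0
t=2: arr=0 -> substrate=0 bound=2 product=1
t=3: arr=0 -> substrate=0 bound=1 product=2
t=4: arr=2 -> substrate=0 bound=2 product=3
t=5: arr=1 -> substrate=1 bound=2 product=3
t=6: arr=1 -> substrate=0 bound=2 product=5
t=7: arr=3 -> substrate=3 bound=2 product=5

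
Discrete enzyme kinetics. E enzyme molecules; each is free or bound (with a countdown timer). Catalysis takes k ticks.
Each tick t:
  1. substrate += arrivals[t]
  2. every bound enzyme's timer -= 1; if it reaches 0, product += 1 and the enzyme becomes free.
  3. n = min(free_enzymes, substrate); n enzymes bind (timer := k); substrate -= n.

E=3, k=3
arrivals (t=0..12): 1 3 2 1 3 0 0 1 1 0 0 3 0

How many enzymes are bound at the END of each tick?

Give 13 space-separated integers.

Answer: 1 3 3 3 3 3 3 3 3 3 3 3 3

Derivation:
t=0: arr=1 -> substrate=0 bound=1 product=0
t=1: arr=3 -> substrate=1 bound=3 product=0
t=2: arr=2 -> substrate=3 bound=3 product=0
t=3: arr=1 -> substrate=3 bound=3 product=1
t=4: arr=3 -> substrate=4 bound=3 product=3
t=5: arr=0 -> substrate=4 bound=3 product=3
t=6: arr=0 -> substrate=3 bound=3 product=4
t=7: arr=1 -> substrate=2 bound=3 product=6
t=8: arr=1 -> substrate=3 bound=3 product=6
t=9: arr=0 -> substrate=2 bound=3 product=7
t=10: arr=0 -> substrate=0 bound=3 product=9
t=11: arr=3 -> substrate=3 bound=3 product=9
t=12: arr=0 -> substrate=2 bound=3 product=10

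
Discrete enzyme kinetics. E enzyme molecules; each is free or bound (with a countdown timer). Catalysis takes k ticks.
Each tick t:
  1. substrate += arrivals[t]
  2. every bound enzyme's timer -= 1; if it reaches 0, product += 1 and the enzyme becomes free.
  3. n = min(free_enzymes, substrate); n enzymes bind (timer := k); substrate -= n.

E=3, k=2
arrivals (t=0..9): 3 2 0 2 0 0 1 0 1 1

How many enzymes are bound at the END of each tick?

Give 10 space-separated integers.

t=0: arr=3 -> substrate=0 bound=3 product=0
t=1: arr=2 -> substrate=2 bound=3 product=0
t=2: arr=0 -> substrate=0 bound=2 product=3
t=3: arr=2 -> substrate=1 bound=3 product=3
t=4: arr=0 -> substrate=0 bound=2 product=5
t=5: arr=0 -> substrate=0 bound=1 product=6
t=6: arr=1 -> substrate=0 bound=1 product=7
t=7: arr=0 -> substrate=0 bound=1 product=7
t=8: arr=1 -> substrate=0 bound=1 product=8
t=9: arr=1 -> substrate=0 bound=2 product=8

Answer: 3 3 2 3 2 1 1 1 1 2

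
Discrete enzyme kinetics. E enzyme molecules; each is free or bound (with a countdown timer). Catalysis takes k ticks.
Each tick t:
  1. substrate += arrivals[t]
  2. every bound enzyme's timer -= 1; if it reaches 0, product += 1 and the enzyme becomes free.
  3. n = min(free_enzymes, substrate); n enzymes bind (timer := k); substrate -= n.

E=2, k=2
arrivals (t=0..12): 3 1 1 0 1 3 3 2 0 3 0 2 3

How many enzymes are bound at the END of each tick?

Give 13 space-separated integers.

t=0: arr=3 -> substrate=1 bound=2 product=0
t=1: arr=1 -> substrate=2 bound=2 product=0
t=2: arr=1 -> substrate=1 bound=2 product=2
t=3: arr=0 -> substrate=1 bound=2 product=2
t=4: arr=1 -> substrate=0 bound=2 product=4
t=5: arr=3 -> substrate=3 bound=2 product=4
t=6: arr=3 -> substrate=4 bound=2 product=6
t=7: arr=2 -> substrate=6 bound=2 product=6
t=8: arr=0 -> substrate=4 bound=2 product=8
t=9: arr=3 -> substrate=7 bound=2 product=8
t=10: arr=0 -> substrate=5 bound=2 product=10
t=11: arr=2 -> substrate=7 bound=2 product=10
t=12: arr=3 -> substrate=8 bound=2 product=12

Answer: 2 2 2 2 2 2 2 2 2 2 2 2 2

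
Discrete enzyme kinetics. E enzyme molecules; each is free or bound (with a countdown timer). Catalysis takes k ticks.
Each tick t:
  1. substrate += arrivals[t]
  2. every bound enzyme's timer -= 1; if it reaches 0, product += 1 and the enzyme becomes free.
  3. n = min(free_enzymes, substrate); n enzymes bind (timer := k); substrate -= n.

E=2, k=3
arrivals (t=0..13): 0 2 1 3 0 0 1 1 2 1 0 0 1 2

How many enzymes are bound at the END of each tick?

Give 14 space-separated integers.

t=0: arr=0 -> substrate=0 bound=0 product=0
t=1: arr=2 -> substrate=0 bound=2 product=0
t=2: arr=1 -> substrate=1 bound=2 product=0
t=3: arr=3 -> substrate=4 bound=2 product=0
t=4: arr=0 -> substrate=2 bound=2 product=2
t=5: arr=0 -> substrate=2 bound=2 product=2
t=6: arr=1 -> substrate=3 bound=2 product=2
t=7: arr=1 -> substrate=2 bound=2 product=4
t=8: arr=2 -> substrate=4 bound=2 product=4
t=9: arr=1 -> substrate=5 bound=2 product=4
t=10: arr=0 -> substrate=3 bound=2 product=6
t=11: arr=0 -> substrate=3 bound=2 product=6
t=12: arr=1 -> substrate=4 bound=2 product=6
t=13: arr=2 -> substrate=4 bound=2 product=8

Answer: 0 2 2 2 2 2 2 2 2 2 2 2 2 2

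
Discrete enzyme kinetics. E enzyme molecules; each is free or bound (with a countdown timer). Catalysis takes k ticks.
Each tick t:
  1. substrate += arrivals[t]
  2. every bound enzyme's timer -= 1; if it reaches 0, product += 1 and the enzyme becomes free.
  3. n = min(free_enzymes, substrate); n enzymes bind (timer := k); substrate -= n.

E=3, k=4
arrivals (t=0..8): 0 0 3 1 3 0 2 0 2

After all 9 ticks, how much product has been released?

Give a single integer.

Answer: 3

Derivation:
t=0: arr=0 -> substrate=0 bound=0 product=0
t=1: arr=0 -> substrate=0 bound=0 product=0
t=2: arr=3 -> substrate=0 bound=3 product=0
t=3: arr=1 -> substrate=1 bound=3 product=0
t=4: arr=3 -> substrate=4 bound=3 product=0
t=5: arr=0 -> substrate=4 bound=3 product=0
t=6: arr=2 -> substrate=3 bound=3 product=3
t=7: arr=0 -> substrate=3 bound=3 product=3
t=8: arr=2 -> substrate=5 bound=3 product=3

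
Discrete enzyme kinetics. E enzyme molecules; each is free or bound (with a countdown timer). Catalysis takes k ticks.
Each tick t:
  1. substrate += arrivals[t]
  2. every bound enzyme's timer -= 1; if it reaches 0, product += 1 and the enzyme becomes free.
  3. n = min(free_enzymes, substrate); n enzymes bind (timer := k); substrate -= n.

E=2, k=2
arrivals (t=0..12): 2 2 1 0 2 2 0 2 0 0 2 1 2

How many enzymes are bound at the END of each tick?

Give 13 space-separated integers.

Answer: 2 2 2 2 2 2 2 2 2 2 2 2 2

Derivation:
t=0: arr=2 -> substrate=0 bound=2 product=0
t=1: arr=2 -> substrate=2 bound=2 product=0
t=2: arr=1 -> substrate=1 bound=2 product=2
t=3: arr=0 -> substrate=1 bound=2 product=2
t=4: arr=2 -> substrate=1 bound=2 product=4
t=5: arr=2 -> substrate=3 bound=2 product=4
t=6: arr=0 -> substrate=1 bound=2 product=6
t=7: arr=2 -> substrate=3 bound=2 product=6
t=8: arr=0 -> substrate=1 bound=2 product=8
t=9: arr=0 -> substrate=1 bound=2 product=8
t=10: arr=2 -> substrate=1 bound=2 product=10
t=11: arr=1 -> substrate=2 bound=2 product=10
t=12: arr=2 -> substrate=2 bound=2 product=12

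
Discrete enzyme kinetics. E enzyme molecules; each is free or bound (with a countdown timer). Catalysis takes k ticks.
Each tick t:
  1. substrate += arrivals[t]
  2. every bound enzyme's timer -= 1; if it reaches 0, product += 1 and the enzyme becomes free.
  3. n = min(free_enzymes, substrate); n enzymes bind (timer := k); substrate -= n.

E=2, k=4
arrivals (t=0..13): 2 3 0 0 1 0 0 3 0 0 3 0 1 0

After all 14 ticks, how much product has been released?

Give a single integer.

Answer: 6

Derivation:
t=0: arr=2 -> substrate=0 bound=2 product=0
t=1: arr=3 -> substrate=3 bound=2 product=0
t=2: arr=0 -> substrate=3 bound=2 product=0
t=3: arr=0 -> substrate=3 bound=2 product=0
t=4: arr=1 -> substrate=2 bound=2 product=2
t=5: arr=0 -> substrate=2 bound=2 product=2
t=6: arr=0 -> substrate=2 bound=2 product=2
t=7: arr=3 -> substrate=5 bound=2 product=2
t=8: arr=0 -> substrate=3 bound=2 product=4
t=9: arr=0 -> substrate=3 bound=2 product=4
t=10: arr=3 -> substrate=6 bound=2 product=4
t=11: arr=0 -> substrate=6 bound=2 product=4
t=12: arr=1 -> substrate=5 bound=2 product=6
t=13: arr=0 -> substrate=5 bound=2 product=6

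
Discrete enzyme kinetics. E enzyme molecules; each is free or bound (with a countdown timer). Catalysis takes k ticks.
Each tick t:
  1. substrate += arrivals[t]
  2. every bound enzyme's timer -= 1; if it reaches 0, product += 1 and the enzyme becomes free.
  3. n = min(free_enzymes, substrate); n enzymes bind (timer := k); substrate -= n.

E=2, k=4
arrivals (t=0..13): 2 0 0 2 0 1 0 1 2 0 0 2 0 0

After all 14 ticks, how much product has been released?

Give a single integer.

Answer: 6

Derivation:
t=0: arr=2 -> substrate=0 bound=2 product=0
t=1: arr=0 -> substrate=0 bound=2 product=0
t=2: arr=0 -> substrate=0 bound=2 product=0
t=3: arr=2 -> substrate=2 bound=2 product=0
t=4: arr=0 -> substrate=0 bound=2 product=2
t=5: arr=1 -> substrate=1 bound=2 product=2
t=6: arr=0 -> substrate=1 bound=2 product=2
t=7: arr=1 -> substrate=2 bound=2 product=2
t=8: arr=2 -> substrate=2 bound=2 product=4
t=9: arr=0 -> substrate=2 bound=2 product=4
t=10: arr=0 -> substrate=2 bound=2 product=4
t=11: arr=2 -> substrate=4 bound=2 product=4
t=12: arr=0 -> substrate=2 bound=2 product=6
t=13: arr=0 -> substrate=2 bound=2 product=6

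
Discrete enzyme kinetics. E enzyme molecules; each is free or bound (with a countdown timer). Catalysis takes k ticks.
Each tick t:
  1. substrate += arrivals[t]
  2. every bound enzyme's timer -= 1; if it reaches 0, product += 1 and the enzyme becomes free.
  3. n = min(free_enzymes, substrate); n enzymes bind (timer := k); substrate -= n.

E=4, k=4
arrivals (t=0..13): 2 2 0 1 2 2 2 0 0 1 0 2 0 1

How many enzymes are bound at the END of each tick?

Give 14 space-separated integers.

t=0: arr=2 -> substrate=0 bound=2 product=0
t=1: arr=2 -> substrate=0 bound=4 product=0
t=2: arr=0 -> substrate=0 bound=4 product=0
t=3: arr=1 -> substrate=1 bound=4 product=0
t=4: arr=2 -> substrate=1 bound=4 product=2
t=5: arr=2 -> substrate=1 bound=4 product=4
t=6: arr=2 -> substrate=3 bound=4 product=4
t=7: arr=0 -> substrate=3 bound=4 product=4
t=8: arr=0 -> substrate=1 bound=4 product=6
t=9: arr=1 -> substrate=0 bound=4 product=8
t=10: arr=0 -> substrate=0 bound=4 product=8
t=11: arr=2 -> substrate=2 bound=4 product=8
t=12: arr=0 -> substrate=0 bound=4 product=10
t=13: arr=1 -> substrate=0 bound=3 product=12

Answer: 2 4 4 4 4 4 4 4 4 4 4 4 4 3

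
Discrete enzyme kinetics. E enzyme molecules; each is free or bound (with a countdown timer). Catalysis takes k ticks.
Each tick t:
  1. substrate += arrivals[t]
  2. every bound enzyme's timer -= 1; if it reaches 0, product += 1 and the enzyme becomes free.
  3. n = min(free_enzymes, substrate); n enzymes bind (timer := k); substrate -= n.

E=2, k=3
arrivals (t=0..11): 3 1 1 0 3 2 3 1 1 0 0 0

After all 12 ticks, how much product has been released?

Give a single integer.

Answer: 6

Derivation:
t=0: arr=3 -> substrate=1 bound=2 product=0
t=1: arr=1 -> substrate=2 bound=2 product=0
t=2: arr=1 -> substrate=3 bound=2 product=0
t=3: arr=0 -> substrate=1 bound=2 product=2
t=4: arr=3 -> substrate=4 bound=2 product=2
t=5: arr=2 -> substrate=6 bound=2 product=2
t=6: arr=3 -> substrate=7 bound=2 product=4
t=7: arr=1 -> substrate=8 bound=2 product=4
t=8: arr=1 -> substrate=9 bound=2 product=4
t=9: arr=0 -> substrate=7 bound=2 product=6
t=10: arr=0 -> substrate=7 bound=2 product=6
t=11: arr=0 -> substrate=7 bound=2 product=6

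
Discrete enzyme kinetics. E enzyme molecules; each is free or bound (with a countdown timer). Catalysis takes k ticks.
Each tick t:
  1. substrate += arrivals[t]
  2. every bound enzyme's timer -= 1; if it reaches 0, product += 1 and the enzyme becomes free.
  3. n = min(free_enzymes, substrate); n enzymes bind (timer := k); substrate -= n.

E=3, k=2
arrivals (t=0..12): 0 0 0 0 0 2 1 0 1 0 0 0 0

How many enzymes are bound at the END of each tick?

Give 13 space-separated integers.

t=0: arr=0 -> substrate=0 bound=0 product=0
t=1: arr=0 -> substrate=0 bound=0 product=0
t=2: arr=0 -> substrate=0 bound=0 product=0
t=3: arr=0 -> substrate=0 bound=0 product=0
t=4: arr=0 -> substrate=0 bound=0 product=0
t=5: arr=2 -> substrate=0 bound=2 product=0
t=6: arr=1 -> substrate=0 bound=3 product=0
t=7: arr=0 -> substrate=0 bound=1 product=2
t=8: arr=1 -> substrate=0 bound=1 product=3
t=9: arr=0 -> substrate=0 bound=1 product=3
t=10: arr=0 -> substrate=0 bound=0 product=4
t=11: arr=0 -> substrate=0 bound=0 product=4
t=12: arr=0 -> substrate=0 bound=0 product=4

Answer: 0 0 0 0 0 2 3 1 1 1 0 0 0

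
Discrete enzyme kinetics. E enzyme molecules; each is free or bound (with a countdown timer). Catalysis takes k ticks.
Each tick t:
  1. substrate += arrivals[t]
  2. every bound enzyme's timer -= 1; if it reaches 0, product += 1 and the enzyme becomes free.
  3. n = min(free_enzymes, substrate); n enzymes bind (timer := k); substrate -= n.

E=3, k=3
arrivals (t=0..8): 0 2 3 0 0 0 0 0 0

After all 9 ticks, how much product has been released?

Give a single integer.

Answer: 5

Derivation:
t=0: arr=0 -> substrate=0 bound=0 product=0
t=1: arr=2 -> substrate=0 bound=2 product=0
t=2: arr=3 -> substrate=2 bound=3 product=0
t=3: arr=0 -> substrate=2 bound=3 product=0
t=4: arr=0 -> substrate=0 bound=3 product=2
t=5: arr=0 -> substrate=0 bound=2 product=3
t=6: arr=0 -> substrate=0 bound=2 product=3
t=7: arr=0 -> substrate=0 bound=0 product=5
t=8: arr=0 -> substrate=0 bound=0 product=5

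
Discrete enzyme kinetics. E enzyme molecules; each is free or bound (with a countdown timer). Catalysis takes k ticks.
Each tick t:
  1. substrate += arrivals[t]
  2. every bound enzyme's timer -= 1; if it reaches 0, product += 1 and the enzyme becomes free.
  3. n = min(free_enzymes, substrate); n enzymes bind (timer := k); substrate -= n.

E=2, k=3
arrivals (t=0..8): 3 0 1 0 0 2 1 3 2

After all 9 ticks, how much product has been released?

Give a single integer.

Answer: 4

Derivation:
t=0: arr=3 -> substrate=1 bound=2 product=0
t=1: arr=0 -> substrate=1 bound=2 product=0
t=2: arr=1 -> substrate=2 bound=2 product=0
t=3: arr=0 -> substrate=0 bound=2 product=2
t=4: arr=0 -> substrate=0 bound=2 product=2
t=5: arr=2 -> substrate=2 bound=2 product=2
t=6: arr=1 -> substrate=1 bound=2 product=4
t=7: arr=3 -> substrate=4 bound=2 product=4
t=8: arr=2 -> substrate=6 bound=2 product=4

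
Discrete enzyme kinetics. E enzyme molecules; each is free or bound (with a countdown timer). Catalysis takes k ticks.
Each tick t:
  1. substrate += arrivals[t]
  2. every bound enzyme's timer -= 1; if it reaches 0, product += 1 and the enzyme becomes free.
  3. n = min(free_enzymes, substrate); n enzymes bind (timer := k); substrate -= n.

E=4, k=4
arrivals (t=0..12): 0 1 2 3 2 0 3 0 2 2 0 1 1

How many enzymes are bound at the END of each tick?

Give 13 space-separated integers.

Answer: 0 1 3 4 4 4 4 4 4 4 4 4 4

Derivation:
t=0: arr=0 -> substrate=0 bound=0 product=0
t=1: arr=1 -> substrate=0 bound=1 product=0
t=2: arr=2 -> substrate=0 bound=3 product=0
t=3: arr=3 -> substrate=2 bound=4 product=0
t=4: arr=2 -> substrate=4 bound=4 product=0
t=5: arr=0 -> substrate=3 bound=4 product=1
t=6: arr=3 -> substrate=4 bound=4 product=3
t=7: arr=0 -> substrate=3 bound=4 product=4
t=8: arr=2 -> substrate=5 bound=4 product=4
t=9: arr=2 -> substrate=6 bound=4 product=5
t=10: arr=0 -> substrate=4 bound=4 product=7
t=11: arr=1 -> substrate=4 bound=4 product=8
t=12: arr=1 -> substrate=5 bound=4 product=8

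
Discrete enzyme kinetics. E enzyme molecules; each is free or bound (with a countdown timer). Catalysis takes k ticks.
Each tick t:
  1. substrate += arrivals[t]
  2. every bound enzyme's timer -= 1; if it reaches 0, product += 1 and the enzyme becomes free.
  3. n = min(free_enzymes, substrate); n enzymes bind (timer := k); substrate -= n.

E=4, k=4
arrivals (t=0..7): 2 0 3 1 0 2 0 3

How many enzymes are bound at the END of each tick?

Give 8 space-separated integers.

t=0: arr=2 -> substrate=0 bound=2 product=0
t=1: arr=0 -> substrate=0 bound=2 product=0
t=2: arr=3 -> substrate=1 bound=4 product=0
t=3: arr=1 -> substrate=2 bound=4 product=0
t=4: arr=0 -> substrate=0 bound=4 product=2
t=5: arr=2 -> substrate=2 bound=4 product=2
t=6: arr=0 -> substrate=0 bound=4 product=4
t=7: arr=3 -> substrate=3 bound=4 product=4

Answer: 2 2 4 4 4 4 4 4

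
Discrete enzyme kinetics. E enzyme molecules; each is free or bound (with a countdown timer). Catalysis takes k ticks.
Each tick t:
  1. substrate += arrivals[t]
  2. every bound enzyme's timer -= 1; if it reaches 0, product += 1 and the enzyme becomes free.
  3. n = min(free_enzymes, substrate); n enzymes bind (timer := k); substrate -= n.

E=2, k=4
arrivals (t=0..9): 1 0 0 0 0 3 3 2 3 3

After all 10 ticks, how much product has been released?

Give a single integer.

Answer: 3

Derivation:
t=0: arr=1 -> substrate=0 bound=1 product=0
t=1: arr=0 -> substrate=0 bound=1 product=0
t=2: arr=0 -> substrate=0 bound=1 product=0
t=3: arr=0 -> substrate=0 bound=1 product=0
t=4: arr=0 -> substrate=0 bound=0 product=1
t=5: arr=3 -> substrate=1 bound=2 product=1
t=6: arr=3 -> substrate=4 bound=2 product=1
t=7: arr=2 -> substrate=6 bound=2 product=1
t=8: arr=3 -> substrate=9 bound=2 product=1
t=9: arr=3 -> substrate=10 bound=2 product=3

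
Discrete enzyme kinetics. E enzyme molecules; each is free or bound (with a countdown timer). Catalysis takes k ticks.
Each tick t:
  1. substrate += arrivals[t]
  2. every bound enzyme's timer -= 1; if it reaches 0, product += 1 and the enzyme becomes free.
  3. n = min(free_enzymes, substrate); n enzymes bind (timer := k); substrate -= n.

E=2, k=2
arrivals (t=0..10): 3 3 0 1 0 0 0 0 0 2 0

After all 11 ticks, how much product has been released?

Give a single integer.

Answer: 7

Derivation:
t=0: arr=3 -> substrate=1 bound=2 product=0
t=1: arr=3 -> substrate=4 bound=2 product=0
t=2: arr=0 -> substrate=2 bound=2 product=2
t=3: arr=1 -> substrate=3 bound=2 product=2
t=4: arr=0 -> substrate=1 bound=2 product=4
t=5: arr=0 -> substrate=1 bound=2 product=4
t=6: arr=0 -> substrate=0 bound=1 product=6
t=7: arr=0 -> substrate=0 bound=1 product=6
t=8: arr=0 -> substrate=0 bound=0 product=7
t=9: arr=2 -> substrate=0 bound=2 product=7
t=10: arr=0 -> substrate=0 bound=2 product=7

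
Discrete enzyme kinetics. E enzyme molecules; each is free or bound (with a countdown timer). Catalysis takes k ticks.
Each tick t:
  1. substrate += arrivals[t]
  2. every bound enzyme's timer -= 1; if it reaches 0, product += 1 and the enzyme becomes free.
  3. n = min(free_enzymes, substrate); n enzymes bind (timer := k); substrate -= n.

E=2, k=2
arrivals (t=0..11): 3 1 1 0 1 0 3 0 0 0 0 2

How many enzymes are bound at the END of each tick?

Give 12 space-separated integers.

t=0: arr=3 -> substrate=1 bound=2 product=0
t=1: arr=1 -> substrate=2 bound=2 product=0
t=2: arr=1 -> substrate=1 bound=2 product=2
t=3: arr=0 -> substrate=1 bound=2 product=2
t=4: arr=1 -> substrate=0 bound=2 product=4
t=5: arr=0 -> substrate=0 bound=2 product=4
t=6: arr=3 -> substrate=1 bound=2 product=6
t=7: arr=0 -> substrate=1 bound=2 product=6
t=8: arr=0 -> substrate=0 bound=1 product=8
t=9: arr=0 -> substrate=0 bound=1 product=8
t=10: arr=0 -> substrate=0 bound=0 product=9
t=11: arr=2 -> substrate=0 bound=2 product=9

Answer: 2 2 2 2 2 2 2 2 1 1 0 2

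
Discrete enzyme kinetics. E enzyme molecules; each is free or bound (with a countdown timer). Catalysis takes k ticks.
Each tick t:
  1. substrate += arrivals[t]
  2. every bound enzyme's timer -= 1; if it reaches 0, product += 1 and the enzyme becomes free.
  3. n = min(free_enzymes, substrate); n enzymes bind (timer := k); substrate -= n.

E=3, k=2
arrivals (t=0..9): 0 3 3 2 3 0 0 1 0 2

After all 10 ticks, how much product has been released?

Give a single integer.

Answer: 12

Derivation:
t=0: arr=0 -> substrate=0 bound=0 product=0
t=1: arr=3 -> substrate=0 bound=3 product=0
t=2: arr=3 -> substrate=3 bound=3 product=0
t=3: arr=2 -> substrate=2 bound=3 product=3
t=4: arr=3 -> substrate=5 bound=3 product=3
t=5: arr=0 -> substrate=2 bound=3 product=6
t=6: arr=0 -> substrate=2 bound=3 product=6
t=7: arr=1 -> substrate=0 bound=3 product=9
t=8: arr=0 -> substrate=0 bound=3 product=9
t=9: arr=2 -> substrate=0 bound=2 product=12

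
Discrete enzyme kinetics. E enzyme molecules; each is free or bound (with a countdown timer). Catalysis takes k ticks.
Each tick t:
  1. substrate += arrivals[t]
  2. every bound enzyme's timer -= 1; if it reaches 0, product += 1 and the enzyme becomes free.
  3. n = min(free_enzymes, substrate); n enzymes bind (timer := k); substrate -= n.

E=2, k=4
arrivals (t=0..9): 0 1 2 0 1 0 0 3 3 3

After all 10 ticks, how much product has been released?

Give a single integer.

t=0: arr=0 -> substrate=0 bound=0 product=0
t=1: arr=1 -> substrate=0 bound=1 product=0
t=2: arr=2 -> substrate=1 bound=2 product=0
t=3: arr=0 -> substrate=1 bound=2 product=0
t=4: arr=1 -> substrate=2 bound=2 product=0
t=5: arr=0 -> substrate=1 bound=2 product=1
t=6: arr=0 -> substrate=0 bound=2 product=2
t=7: arr=3 -> substrate=3 bound=2 product=2
t=8: arr=3 -> substrate=6 bound=2 product=2
t=9: arr=3 -> substrate=8 bound=2 product=3

Answer: 3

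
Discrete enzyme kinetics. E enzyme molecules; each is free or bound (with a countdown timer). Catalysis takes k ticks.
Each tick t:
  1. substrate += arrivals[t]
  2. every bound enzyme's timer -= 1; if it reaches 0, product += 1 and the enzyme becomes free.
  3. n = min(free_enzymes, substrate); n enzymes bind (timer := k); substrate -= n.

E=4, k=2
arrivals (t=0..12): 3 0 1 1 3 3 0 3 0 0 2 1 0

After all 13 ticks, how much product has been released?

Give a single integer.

Answer: 16

Derivation:
t=0: arr=3 -> substrate=0 bound=3 product=0
t=1: arr=0 -> substrate=0 bound=3 product=0
t=2: arr=1 -> substrate=0 bound=1 product=3
t=3: arr=1 -> substrate=0 bound=2 product=3
t=4: arr=3 -> substrate=0 bound=4 product=4
t=5: arr=3 -> substrate=2 bound=4 product=5
t=6: arr=0 -> substrate=0 bound=3 product=8
t=7: arr=3 -> substrate=1 bound=4 product=9
t=8: arr=0 -> substrate=0 bound=3 product=11
t=9: arr=0 -> substrate=0 bound=1 product=13
t=10: arr=2 -> substrate=0 bound=2 product=14
t=11: arr=1 -> substrate=0 bound=3 product=14
t=12: arr=0 -> substrate=0 bound=1 product=16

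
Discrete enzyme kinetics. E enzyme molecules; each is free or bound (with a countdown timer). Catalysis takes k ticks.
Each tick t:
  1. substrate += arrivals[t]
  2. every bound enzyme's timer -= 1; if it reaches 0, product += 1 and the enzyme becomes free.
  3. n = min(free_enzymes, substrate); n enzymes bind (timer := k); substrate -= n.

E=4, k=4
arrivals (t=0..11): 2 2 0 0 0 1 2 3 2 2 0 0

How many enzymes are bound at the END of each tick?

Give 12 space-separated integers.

t=0: arr=2 -> substrate=0 bound=2 product=0
t=1: arr=2 -> substrate=0 bound=4 product=0
t=2: arr=0 -> substrate=0 bound=4 product=0
t=3: arr=0 -> substrate=0 bound=4 product=0
t=4: arr=0 -> substrate=0 bound=2 product=2
t=5: arr=1 -> substrate=0 bound=1 product=4
t=6: arr=2 -> substrate=0 bound=3 product=4
t=7: arr=3 -> substrate=2 bound=4 product=4
t=8: arr=2 -> substrate=4 bound=4 product=4
t=9: arr=2 -> substrate=5 bound=4 product=5
t=10: arr=0 -> substrate=3 bound=4 product=7
t=11: arr=0 -> substrate=2 bound=4 product=8

Answer: 2 4 4 4 2 1 3 4 4 4 4 4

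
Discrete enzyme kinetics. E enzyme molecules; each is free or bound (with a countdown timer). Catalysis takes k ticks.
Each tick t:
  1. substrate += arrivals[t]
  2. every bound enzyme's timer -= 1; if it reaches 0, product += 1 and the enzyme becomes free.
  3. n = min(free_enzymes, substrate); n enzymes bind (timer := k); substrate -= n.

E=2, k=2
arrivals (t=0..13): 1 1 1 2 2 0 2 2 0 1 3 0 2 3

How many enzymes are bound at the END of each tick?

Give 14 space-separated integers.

Answer: 1 2 2 2 2 2 2 2 2 2 2 2 2 2

Derivation:
t=0: arr=1 -> substrate=0 bound=1 product=0
t=1: arr=1 -> substrate=0 bound=2 product=0
t=2: arr=1 -> substrate=0 bound=2 product=1
t=3: arr=2 -> substrate=1 bound=2 product=2
t=4: arr=2 -> substrate=2 bound=2 product=3
t=5: arr=0 -> substrate=1 bound=2 product=4
t=6: arr=2 -> substrate=2 bound=2 product=5
t=7: arr=2 -> substrate=3 bound=2 product=6
t=8: arr=0 -> substrate=2 bound=2 product=7
t=9: arr=1 -> substrate=2 bound=2 product=8
t=10: arr=3 -> substrate=4 bound=2 product=9
t=11: arr=0 -> substrate=3 bound=2 product=10
t=12: arr=2 -> substrate=4 bound=2 product=11
t=13: arr=3 -> substrate=6 bound=2 product=12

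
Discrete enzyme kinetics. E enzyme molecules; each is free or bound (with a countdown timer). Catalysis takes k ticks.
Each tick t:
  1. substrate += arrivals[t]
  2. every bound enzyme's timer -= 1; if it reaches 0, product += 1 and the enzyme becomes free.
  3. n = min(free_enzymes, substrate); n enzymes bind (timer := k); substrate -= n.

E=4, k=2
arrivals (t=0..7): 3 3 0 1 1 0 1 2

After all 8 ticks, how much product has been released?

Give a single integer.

t=0: arr=3 -> substrate=0 bound=3 product=0
t=1: arr=3 -> substrate=2 bound=4 product=0
t=2: arr=0 -> substrate=0 bound=3 product=3
t=3: arr=1 -> substrate=0 bound=3 product=4
t=4: arr=1 -> substrate=0 bound=2 product=6
t=5: arr=0 -> substrate=0 bound=1 product=7
t=6: arr=1 -> substrate=0 bound=1 product=8
t=7: arr=2 -> substrate=0 bound=3 product=8

Answer: 8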